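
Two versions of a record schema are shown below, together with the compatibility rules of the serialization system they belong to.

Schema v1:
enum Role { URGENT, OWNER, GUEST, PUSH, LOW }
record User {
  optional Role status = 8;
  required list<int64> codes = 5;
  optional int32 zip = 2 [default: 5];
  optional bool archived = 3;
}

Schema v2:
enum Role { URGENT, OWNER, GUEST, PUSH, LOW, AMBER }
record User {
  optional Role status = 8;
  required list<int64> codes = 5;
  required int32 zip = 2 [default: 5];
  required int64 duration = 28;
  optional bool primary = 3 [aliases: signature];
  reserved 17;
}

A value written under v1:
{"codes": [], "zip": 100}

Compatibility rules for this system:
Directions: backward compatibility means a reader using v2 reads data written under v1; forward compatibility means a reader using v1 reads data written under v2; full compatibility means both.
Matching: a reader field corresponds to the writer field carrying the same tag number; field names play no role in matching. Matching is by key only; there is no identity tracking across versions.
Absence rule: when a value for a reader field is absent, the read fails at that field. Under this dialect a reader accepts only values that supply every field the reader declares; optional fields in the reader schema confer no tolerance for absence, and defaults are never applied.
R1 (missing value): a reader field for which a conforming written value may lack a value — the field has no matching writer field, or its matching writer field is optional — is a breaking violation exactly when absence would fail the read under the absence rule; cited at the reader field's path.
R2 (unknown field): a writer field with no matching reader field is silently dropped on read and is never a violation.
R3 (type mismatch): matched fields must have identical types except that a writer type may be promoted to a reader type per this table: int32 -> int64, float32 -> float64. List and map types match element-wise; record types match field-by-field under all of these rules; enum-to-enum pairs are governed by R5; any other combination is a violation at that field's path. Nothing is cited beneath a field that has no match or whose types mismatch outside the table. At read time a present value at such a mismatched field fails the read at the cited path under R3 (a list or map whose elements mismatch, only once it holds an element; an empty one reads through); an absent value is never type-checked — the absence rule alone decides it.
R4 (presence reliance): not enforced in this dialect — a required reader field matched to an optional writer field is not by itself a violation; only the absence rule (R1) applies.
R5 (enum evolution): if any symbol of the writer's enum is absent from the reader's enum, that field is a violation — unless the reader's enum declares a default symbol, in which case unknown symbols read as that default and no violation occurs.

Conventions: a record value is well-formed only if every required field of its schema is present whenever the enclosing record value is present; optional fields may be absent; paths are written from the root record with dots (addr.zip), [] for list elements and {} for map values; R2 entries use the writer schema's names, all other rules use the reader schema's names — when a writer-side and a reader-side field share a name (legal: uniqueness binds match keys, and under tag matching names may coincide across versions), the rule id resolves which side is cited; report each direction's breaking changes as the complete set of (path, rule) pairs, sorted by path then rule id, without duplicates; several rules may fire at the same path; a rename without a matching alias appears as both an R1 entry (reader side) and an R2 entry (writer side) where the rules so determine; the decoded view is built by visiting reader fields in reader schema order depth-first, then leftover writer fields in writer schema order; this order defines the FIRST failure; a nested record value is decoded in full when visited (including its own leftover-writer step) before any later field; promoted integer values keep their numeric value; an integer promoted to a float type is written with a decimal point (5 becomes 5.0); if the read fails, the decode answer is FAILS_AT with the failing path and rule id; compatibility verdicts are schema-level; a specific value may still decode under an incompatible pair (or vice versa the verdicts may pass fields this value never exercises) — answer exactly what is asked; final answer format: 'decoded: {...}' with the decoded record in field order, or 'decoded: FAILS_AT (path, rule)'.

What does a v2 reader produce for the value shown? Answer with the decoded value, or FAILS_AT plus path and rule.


decoded: FAILS_AT (status, R1)

arrows below run writer -> reader for User
decode (reader v2):
  read fails at status under R1 (no fill)
  => FAILS_AT (status, R1)
the other User changes do not affect what is asked:
  added field duration to record User: required int64, tag 28 (in v2 it sits immediately before primary) -> affects the rule determinations only; this particular User value decodes identically
  renamed field archived to primary in record User -> affects the rule determinations only; this particular User value decodes identically
  field zip in record User: optional changed to required -> affects the rule determinations only; this particular User value decodes identically


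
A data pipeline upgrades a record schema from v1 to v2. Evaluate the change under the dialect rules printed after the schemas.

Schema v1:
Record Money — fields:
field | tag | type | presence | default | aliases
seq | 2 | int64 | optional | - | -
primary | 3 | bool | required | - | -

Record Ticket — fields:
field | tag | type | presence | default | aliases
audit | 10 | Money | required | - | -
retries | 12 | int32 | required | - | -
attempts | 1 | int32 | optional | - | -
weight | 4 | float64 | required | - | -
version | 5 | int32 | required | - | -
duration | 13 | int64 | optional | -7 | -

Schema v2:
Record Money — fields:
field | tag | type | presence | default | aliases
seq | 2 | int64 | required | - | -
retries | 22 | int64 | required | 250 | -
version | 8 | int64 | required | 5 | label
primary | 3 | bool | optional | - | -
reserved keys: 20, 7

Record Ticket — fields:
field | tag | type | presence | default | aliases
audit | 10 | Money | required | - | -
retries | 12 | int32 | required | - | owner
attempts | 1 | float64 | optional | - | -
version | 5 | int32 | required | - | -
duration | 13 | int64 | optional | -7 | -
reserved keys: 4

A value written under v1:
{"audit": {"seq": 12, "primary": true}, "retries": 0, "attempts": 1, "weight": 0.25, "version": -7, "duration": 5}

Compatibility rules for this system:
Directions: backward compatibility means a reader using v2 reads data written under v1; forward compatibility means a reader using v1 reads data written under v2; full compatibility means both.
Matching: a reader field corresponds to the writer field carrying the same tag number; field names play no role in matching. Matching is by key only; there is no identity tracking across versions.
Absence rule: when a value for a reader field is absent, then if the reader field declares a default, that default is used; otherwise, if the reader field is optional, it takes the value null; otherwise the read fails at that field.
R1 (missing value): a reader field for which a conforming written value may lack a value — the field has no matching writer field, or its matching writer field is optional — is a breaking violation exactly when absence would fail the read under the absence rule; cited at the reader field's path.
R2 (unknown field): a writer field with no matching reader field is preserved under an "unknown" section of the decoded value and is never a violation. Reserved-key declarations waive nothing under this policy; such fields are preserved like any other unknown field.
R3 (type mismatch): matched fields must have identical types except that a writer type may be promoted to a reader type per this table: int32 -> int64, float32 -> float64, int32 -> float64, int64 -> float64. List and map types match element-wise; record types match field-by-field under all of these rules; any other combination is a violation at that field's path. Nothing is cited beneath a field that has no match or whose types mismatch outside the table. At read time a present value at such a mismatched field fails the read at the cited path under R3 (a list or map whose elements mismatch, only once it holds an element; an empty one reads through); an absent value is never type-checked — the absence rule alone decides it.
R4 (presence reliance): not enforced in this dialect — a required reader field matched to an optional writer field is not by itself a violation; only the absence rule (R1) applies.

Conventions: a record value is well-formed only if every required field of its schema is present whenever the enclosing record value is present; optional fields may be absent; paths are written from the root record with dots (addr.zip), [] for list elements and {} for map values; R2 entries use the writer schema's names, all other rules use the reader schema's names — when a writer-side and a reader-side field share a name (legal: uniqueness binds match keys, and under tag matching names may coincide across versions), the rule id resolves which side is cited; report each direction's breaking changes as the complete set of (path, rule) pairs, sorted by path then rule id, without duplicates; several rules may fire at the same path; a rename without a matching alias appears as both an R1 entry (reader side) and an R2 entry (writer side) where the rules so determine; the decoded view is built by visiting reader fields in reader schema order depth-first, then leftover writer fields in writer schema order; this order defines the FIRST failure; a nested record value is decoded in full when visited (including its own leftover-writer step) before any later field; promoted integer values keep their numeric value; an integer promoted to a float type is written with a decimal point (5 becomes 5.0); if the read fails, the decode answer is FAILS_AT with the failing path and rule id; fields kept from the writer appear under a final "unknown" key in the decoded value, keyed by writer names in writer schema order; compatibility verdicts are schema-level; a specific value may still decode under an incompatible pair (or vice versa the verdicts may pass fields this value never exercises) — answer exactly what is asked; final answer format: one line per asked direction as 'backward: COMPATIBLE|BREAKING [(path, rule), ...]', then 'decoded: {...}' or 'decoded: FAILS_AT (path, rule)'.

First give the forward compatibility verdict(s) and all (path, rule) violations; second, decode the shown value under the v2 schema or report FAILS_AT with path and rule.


the writer's type comes first in each Ticket pair
forward on Ticket — v1 reading data written by v2:
  writer required, Money -> Money: reader audit maps from writer audit
  writer required, int32 -> int32: reader retries maps from writer retries
  writer optional, float64 -> int32: reader attempts maps from writer attempts
  no writer field matches reader weight
  writer required, int32 -> int32: reader version maps from writer version
  writer optional, int64 -> int64: reader duration maps from writer duration
  writer required, int64 -> int64: reader audit.seq maps from writer audit.seq
  writer optional, bool -> bool: reader audit.primary maps from writer audit.primary
  writer audit.retries: unknown to reader
  writer audit.version: unknown to reader
  breaking: (attempts, R3)
  breaking: (audit.primary, R1)
  breaking: (weight, R1)
  => forward verdict for Ticket: BREAKING, 3 violation(s)
decode (reader v2):
  audit.seq := 12
  audit.retries := 250 (no value, default fills)
  audit.version := 5 (no value, default fills)
  audit.primary := true
  retries := 0
  attempts := 1.0 (int32 -> float64)
  version := -7
  duration := 5
  writer weight: kept under "unknown"
  => decoded: {"audit": {"seq": 12, "retries": 250, "version": 5, "primary": true}, "retries": 0, "attempts": 1.0, "version": -7, "duration": 5, "unknown": {"weight": 0.25}}
diffs on Ticket not affecting the asked answer:
  field seq in record Money: optional changed to required -> matters only for Ticket's backward compatibility — outside the asked direction

forward: BREAKING [(attempts, R3), (audit.primary, R1), (weight, R1)]; decoded: {"audit": {"seq": 12, "retries": 250, "version": 5, "primary": true}, "retries": 0, "attempts": 1.0, "version": -7, "duration": 5, "unknown": {"weight": 0.25}}


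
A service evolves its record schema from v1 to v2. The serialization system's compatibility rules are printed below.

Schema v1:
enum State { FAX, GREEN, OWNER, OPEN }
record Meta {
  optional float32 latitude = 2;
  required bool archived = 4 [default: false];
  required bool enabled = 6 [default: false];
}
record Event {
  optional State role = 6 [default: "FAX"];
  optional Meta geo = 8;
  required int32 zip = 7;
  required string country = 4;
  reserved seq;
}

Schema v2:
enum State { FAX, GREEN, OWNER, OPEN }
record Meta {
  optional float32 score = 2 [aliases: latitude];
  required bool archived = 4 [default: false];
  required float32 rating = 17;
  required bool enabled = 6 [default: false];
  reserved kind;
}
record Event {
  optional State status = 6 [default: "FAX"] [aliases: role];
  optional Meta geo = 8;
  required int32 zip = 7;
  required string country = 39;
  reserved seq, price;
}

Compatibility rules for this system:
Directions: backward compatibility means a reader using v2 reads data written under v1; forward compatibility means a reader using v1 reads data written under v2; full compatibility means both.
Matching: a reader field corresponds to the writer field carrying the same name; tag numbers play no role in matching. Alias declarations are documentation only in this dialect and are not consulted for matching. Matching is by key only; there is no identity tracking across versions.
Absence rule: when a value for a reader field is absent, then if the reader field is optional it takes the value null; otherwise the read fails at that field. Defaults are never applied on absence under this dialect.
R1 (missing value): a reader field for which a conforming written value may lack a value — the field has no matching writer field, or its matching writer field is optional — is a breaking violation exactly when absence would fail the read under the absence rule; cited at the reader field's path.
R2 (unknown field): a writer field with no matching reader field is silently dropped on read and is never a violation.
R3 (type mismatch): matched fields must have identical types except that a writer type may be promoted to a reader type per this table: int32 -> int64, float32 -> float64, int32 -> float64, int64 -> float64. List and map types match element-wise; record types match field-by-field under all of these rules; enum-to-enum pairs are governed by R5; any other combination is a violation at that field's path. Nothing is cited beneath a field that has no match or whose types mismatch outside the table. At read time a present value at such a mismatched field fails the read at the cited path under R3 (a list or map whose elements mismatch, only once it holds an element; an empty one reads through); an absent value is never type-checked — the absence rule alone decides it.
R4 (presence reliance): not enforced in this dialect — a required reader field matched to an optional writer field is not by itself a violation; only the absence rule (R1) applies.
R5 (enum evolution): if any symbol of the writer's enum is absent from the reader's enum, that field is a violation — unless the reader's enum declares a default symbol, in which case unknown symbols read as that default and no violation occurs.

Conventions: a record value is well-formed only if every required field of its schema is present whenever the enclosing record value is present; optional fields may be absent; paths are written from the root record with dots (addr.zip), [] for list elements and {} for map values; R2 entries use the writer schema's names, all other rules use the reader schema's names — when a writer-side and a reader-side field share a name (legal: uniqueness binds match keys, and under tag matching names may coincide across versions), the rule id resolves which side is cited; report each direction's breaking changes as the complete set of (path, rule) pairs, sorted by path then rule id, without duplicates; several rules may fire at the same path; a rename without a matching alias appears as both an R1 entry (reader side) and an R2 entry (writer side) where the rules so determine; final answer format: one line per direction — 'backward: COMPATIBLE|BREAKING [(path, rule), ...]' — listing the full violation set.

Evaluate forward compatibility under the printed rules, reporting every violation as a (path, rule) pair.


in Event below, arrows point writer -> reader
forward pass over Event, reader schema v1, writer schema v2:
  role: no writer match
  writer optional, Meta -> Meta: reader geo maps from writer geo
  writer required, int32 -> int32: reader zip maps from writer zip
  writer required, string -> string: reader country maps from writer country
  leftover writer field: status
  geo.latitude: no writer match
  writer required, bool -> bool: reader geo.archived maps from writer geo.archived
  writer required, bool -> bool: reader geo.enabled maps from writer geo.enabled
  leftover writer field: geo.score
  leftover writer field: geo.rating
  => no violations; forward on Event: COMPATIBLE
the rest of the Event diff is inert for this question:
  renamed field latitude to score in record Meta (alias latitude declared on the renamed field) -> fires no rule on Event, leaving the asked answer as it is
  renamed field role to status in record Event (alias role declared on the renamed field) -> fires no rule on Event, leaving the asked answer as it is
  field country in record Event: tag 4 changed to 39 -> fires no rule on Event, leaving the asked answer as it is
  added field rating to record Meta: required float32, tag 17 (in v2 it sits immediately before enabled) -> its effect on Event is confined to the backward direction, not asked

forward: COMPATIBLE []


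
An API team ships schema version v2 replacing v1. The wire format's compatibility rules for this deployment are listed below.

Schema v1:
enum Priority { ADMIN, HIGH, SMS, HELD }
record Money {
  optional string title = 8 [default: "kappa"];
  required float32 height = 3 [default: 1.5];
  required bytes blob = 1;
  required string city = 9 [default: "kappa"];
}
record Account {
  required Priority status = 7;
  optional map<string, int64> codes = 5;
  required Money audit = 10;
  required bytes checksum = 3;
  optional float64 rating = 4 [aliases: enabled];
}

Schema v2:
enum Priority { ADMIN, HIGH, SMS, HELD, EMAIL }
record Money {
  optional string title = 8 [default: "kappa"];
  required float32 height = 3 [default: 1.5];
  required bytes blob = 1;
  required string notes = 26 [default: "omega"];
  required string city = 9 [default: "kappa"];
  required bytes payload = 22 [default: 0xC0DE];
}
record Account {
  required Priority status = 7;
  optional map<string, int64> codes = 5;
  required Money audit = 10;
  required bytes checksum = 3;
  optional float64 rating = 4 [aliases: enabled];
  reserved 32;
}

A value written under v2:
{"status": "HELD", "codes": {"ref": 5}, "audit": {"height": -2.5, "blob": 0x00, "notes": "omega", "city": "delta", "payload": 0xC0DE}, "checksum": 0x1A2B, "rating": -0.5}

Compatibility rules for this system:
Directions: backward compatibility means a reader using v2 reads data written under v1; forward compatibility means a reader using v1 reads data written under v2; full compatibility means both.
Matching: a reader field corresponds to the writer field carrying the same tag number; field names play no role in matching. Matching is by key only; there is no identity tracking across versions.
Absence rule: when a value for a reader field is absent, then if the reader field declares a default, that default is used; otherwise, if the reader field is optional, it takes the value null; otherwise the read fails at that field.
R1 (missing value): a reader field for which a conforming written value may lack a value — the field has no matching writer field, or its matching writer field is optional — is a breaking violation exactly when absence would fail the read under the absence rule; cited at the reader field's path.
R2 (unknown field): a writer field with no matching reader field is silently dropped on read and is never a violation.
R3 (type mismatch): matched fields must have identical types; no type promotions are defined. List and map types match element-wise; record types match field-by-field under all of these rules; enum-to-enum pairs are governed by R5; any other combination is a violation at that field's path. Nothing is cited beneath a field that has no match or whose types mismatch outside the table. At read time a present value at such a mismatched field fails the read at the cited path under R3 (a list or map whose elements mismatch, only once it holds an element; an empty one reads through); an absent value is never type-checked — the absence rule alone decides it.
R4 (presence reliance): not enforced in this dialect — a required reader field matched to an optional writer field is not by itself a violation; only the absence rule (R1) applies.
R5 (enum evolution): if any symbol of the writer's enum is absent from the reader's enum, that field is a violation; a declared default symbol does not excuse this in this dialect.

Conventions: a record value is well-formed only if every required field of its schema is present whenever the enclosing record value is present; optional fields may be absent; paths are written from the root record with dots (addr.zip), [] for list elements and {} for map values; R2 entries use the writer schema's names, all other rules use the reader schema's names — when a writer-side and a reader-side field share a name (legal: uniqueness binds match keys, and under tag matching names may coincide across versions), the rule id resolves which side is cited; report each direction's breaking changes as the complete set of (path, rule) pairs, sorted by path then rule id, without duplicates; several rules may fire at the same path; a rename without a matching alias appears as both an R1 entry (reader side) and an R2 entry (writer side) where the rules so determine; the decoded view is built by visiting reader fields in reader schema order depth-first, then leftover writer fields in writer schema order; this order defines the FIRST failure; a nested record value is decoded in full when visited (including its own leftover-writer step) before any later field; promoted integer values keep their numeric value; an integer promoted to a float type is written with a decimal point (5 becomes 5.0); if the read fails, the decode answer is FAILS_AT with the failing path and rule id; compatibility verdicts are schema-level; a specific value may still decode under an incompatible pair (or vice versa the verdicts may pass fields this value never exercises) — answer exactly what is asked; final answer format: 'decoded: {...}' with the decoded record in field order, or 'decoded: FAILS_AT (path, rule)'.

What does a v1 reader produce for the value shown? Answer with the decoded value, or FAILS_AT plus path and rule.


the writer's type comes first in each Account pair
migrating the Account value to v1:
  status := "HELD"
  codes := {"ref": 5}
  audit.title := "kappa" (absent -> default)
  audit.height := -2.5
  audit.blob := 0x00
  audit.city := "delta"
  writer audit.notes: unknown -> dropped
  writer audit.payload: unknown -> dropped
  checksum := 0x1A2B
  rating := -0.5
  => decoded: {"status": "HELD", "codes": {"ref": 5}, "audit": {"title": "kappa", "height": -2.5, "blob": 0x00, "city": "delta"}, "checksum": 0x1A2B, "rating": -0.5}
the other Account changes do not affect what is asked:
  added field payload to record Money: required bytes, tag 22, default 0xC0DE (in v2 it sits last) -> inert under this dialect — no rule fires on Account and the result does not move
  added field notes to record Money: required string, tag 26, default "omega" (in v2 it sits immediately before city) -> inert under this dialect — no rule fires on Account and the result does not move
  enum Priority (field status in record Account): symbol EMAIL added -> affects the rule determinations only; this particular Account value decodes identically

decoded: {"status": "HELD", "codes": {"ref": 5}, "audit": {"title": "kappa", "height": -2.5, "blob": 0x00, "city": "delta"}, "checksum": 0x1A2B, "rating": -0.5}


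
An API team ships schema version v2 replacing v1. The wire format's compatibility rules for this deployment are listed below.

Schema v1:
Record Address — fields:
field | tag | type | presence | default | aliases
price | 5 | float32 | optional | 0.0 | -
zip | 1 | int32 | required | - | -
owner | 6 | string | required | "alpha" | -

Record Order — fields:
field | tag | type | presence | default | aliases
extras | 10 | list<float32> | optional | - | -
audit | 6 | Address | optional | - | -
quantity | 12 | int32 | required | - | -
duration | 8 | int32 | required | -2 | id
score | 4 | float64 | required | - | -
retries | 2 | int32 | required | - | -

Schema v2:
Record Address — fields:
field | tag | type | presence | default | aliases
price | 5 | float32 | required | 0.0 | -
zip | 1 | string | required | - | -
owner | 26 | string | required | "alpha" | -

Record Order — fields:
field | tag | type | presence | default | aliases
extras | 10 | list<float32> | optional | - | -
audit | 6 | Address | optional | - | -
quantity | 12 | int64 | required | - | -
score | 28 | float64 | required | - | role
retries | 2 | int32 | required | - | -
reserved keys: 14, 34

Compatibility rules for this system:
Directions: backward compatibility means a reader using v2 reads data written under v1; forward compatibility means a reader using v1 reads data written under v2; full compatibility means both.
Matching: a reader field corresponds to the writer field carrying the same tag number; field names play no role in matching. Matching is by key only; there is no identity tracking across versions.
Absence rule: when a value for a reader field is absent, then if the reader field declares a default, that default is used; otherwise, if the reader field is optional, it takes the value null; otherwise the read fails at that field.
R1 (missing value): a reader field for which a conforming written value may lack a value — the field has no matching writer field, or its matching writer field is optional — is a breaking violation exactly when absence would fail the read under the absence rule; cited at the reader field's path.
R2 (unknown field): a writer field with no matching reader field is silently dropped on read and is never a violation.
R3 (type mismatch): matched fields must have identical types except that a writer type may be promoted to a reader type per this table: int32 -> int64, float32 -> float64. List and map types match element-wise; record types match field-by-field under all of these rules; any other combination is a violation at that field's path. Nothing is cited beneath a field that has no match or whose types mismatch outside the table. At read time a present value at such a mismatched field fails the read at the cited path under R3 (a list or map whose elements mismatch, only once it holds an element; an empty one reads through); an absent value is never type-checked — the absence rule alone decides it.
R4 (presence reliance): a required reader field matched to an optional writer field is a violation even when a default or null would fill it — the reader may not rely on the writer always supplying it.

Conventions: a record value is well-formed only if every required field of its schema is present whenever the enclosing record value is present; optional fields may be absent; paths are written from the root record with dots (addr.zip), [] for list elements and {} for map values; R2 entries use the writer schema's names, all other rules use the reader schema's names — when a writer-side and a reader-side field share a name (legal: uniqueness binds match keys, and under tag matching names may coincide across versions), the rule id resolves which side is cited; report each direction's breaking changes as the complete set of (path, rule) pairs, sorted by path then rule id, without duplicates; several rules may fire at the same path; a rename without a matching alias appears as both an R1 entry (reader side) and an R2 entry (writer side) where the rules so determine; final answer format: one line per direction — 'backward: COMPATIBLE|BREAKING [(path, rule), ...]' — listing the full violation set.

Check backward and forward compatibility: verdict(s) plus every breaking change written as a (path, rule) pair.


backward: BREAKING [(audit.price, R4), (audit.zip, R3), (score, R1)]; forward: BREAKING [(audit.zip, R3), (quantity, R3), (score, R1)]

arrows below run writer -> reader for Order
backward on Order — v2 reading data written by v1:
  extras: list<float32> -> list<float32>, writer optional; from extras
  audit: Address -> Address, writer optional; from audit
  quantity: int32 -> int64, writer required; from quantity
  no writer field matches reader score
  retries: int32 -> int32, writer required; from retries
  duration (writer side), unknown to reader
  score (writer side), unknown to reader
  audit.price: float32 -> float32, writer optional; from audit.price
  audit.zip: int32 -> string, writer required; from audit.zip
  no writer field matches reader audit.owner
  audit.owner (writer side), unknown to reader
  rule R4 violated at audit.price
  rule R3 violated at audit.zip
  rule R1 violated at score
  => backward verdict for Order: BREAKING, 3 violation(s)
forward on Order — v1 reading data written by v2:
  extras: list<float32> -> list<float32>, writer optional; from extras
  audit: Address -> Address, writer optional; from audit
  quantity: int64 -> int32, writer required; from quantity
  no writer field matches reader duration
  no writer field matches reader score
  retries: int32 -> int32, writer required; from retries
  score (writer side), unknown to reader
  audit.price: float32 -> float32, writer required; from audit.price
  audit.zip: string -> int32, writer required; from audit.zip
  no writer field matches reader audit.owner
  audit.owner (writer side), unknown to reader
  rule R3 violated at audit.zip
  rule R3 violated at quantity
  rule R1 violated at score
  => forward verdict for Order: BREAKING, 3 violation(s)


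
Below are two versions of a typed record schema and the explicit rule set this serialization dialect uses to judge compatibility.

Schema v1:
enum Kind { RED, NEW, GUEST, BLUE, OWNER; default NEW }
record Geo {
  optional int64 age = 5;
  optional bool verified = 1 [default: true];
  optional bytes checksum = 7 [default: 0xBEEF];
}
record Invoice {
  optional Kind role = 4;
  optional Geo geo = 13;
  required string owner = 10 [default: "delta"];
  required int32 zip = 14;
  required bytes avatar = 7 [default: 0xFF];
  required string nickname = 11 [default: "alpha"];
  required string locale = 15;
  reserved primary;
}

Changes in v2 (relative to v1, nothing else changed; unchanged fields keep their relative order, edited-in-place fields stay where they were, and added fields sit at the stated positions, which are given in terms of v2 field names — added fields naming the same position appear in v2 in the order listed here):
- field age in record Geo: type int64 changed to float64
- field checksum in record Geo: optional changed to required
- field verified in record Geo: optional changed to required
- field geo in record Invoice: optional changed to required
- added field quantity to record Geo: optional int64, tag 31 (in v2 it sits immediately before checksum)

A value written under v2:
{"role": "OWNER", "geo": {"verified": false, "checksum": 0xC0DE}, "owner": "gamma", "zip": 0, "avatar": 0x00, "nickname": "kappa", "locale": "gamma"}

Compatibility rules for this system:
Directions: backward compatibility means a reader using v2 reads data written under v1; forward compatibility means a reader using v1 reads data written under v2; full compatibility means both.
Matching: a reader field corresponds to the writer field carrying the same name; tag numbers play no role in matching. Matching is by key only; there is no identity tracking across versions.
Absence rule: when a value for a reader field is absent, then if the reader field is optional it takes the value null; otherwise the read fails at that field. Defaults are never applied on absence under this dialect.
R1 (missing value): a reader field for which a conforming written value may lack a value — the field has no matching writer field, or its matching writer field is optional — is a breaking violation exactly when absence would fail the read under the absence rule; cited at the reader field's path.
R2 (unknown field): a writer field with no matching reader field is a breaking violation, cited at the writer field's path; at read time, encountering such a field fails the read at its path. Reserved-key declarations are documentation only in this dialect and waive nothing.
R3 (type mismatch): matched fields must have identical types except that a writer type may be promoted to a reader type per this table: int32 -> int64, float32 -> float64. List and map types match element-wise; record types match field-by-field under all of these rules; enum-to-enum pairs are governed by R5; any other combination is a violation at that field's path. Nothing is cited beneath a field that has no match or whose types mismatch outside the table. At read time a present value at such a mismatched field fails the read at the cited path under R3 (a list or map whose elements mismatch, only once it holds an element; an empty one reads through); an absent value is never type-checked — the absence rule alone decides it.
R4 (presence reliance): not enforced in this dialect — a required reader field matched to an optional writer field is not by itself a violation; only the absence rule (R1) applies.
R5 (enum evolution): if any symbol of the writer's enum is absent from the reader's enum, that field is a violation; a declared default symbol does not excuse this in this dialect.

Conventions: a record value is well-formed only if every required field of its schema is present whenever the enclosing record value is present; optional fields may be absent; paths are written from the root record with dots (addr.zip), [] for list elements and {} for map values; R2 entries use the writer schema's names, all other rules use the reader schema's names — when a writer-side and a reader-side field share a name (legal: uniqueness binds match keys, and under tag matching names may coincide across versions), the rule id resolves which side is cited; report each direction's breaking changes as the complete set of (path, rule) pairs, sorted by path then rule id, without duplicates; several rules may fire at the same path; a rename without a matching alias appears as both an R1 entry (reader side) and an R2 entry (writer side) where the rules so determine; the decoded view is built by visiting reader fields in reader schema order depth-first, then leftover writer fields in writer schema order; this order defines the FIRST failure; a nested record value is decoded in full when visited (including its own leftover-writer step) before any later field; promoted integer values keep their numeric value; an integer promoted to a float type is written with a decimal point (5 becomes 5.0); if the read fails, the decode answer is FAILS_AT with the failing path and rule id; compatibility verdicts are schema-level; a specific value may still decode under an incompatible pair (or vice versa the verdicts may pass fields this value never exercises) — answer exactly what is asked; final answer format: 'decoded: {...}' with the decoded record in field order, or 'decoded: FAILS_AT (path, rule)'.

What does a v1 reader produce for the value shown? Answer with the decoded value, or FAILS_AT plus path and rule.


each type pair in Invoice: writer, then reader
decode walk for Invoice under reader schema v1:
  role := "OWNER"
  geo.age := null (missing; optional => null)
  geo.verified := false
  geo.checksum := 0xC0DE
  owner := "gamma"
  zip := 0
  avatar := 0x00
  nickname := "kappa"
  locale := "gamma"
  => decoded: {"role": "OWNER", "geo": {"age": null, "verified": false, "checksum": 0xC0DE}, "owner": "gamma", "zip": 0, "avatar": 0x00, "nickname": "kappa", "locale": "gamma"}
checking off the Invoice differences that do not matter here:
  field age in record Geo: type int64 changed to float64 -> affects the rule determinations only; this particular Invoice value decodes identically
  field checksum in record Geo: optional changed to required -> affects the rule determinations only; this particular Invoice value decodes identically
  field verified in record Geo: optional changed to required -> affects the rule determinations only; this particular Invoice value decodes identically
  field geo in record Invoice: optional changed to required -> affects the rule determinations only; this particular Invoice value decodes identically
  added field quantity to record Geo: optional int64, tag 31 (in v2 it sits immediately before checksum) -> affects the rule determinations only; this particular Invoice value decodes identically

decoded: {"role": "OWNER", "geo": {"age": null, "verified": false, "checksum": 0xC0DE}, "owner": "gamma", "zip": 0, "avatar": 0x00, "nickname": "kappa", "locale": "gamma"}


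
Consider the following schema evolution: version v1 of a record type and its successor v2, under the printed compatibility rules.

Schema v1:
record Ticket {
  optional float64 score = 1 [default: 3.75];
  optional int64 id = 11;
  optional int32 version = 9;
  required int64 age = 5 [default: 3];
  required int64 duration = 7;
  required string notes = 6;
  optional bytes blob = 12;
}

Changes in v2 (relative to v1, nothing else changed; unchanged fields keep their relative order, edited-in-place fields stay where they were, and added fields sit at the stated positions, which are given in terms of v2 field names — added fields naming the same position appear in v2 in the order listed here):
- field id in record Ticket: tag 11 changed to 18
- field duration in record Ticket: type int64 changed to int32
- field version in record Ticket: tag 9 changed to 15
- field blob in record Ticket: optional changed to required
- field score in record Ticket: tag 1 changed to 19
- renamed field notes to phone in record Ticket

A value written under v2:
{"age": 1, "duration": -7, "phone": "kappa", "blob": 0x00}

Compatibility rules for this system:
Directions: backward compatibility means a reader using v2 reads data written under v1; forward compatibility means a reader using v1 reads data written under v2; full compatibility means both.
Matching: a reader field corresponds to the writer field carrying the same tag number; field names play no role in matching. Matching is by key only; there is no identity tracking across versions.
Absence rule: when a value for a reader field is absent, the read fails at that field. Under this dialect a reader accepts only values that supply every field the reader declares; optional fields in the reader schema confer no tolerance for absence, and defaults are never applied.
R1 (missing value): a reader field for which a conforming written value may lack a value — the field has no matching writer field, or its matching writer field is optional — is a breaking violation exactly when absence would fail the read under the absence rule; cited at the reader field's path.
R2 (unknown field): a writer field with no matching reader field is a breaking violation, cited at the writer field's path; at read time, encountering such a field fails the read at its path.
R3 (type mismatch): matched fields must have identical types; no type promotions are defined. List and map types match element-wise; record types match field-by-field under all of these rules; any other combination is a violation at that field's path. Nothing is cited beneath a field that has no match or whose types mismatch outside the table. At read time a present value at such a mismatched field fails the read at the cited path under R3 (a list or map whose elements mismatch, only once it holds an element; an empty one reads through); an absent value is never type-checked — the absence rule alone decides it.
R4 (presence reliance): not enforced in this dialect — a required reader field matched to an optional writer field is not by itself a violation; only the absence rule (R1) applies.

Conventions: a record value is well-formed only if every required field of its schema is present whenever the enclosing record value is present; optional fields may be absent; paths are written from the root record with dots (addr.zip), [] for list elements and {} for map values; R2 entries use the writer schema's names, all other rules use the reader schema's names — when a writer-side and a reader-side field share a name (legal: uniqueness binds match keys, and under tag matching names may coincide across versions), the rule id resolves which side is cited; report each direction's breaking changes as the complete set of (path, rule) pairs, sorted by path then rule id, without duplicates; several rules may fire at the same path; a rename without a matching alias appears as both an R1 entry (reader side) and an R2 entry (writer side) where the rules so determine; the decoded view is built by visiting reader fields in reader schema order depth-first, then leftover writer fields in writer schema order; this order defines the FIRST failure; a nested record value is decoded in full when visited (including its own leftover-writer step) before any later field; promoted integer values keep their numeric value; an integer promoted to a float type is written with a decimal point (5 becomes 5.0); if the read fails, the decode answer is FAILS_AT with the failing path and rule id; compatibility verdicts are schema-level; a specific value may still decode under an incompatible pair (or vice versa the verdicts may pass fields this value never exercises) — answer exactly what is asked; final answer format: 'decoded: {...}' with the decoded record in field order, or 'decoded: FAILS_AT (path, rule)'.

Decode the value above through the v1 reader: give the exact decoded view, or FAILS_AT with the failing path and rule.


decoded: FAILS_AT (score, R1)

the writer's type comes first in each Ticket pair
decode walk for Ticket under reader schema v1:
  read fails at score under R1 (no fill)
  => FAILS_AT (score, R1)
remaining Ticket differences; none change what is asked:
  field id in record Ticket: tag 11 changed to 18 -> matters for Ticket compatibility verdicts, not for this value's decode
  field duration in record Ticket: type int64 changed to int32 -> matters for Ticket compatibility verdicts, not for this value's decode
  field version in record Ticket: tag 9 changed to 15 -> matters for Ticket compatibility verdicts, not for this value's decode
  field blob in record Ticket: optional changed to required -> matters for Ticket compatibility verdicts, not for this value's decode
  renamed field notes to phone in record Ticket -> triggers nothing under the printed rules; the Ticket answer is the same either way
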